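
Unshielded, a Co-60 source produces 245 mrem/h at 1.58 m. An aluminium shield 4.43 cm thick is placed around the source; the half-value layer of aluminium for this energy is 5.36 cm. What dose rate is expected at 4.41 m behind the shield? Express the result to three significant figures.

Distance alone: 245 × (1.58/4.41)² = 245 × 0.1284 = 31.46 mrem/h.
Shield: 4.43/5.36 = 0.8265 half-value layers → attenuation 2^(−0.8265) = 0.5639.
Combined: 31.46 × 0.5639 = 17.74 mrem/h.

17.7 mrem/h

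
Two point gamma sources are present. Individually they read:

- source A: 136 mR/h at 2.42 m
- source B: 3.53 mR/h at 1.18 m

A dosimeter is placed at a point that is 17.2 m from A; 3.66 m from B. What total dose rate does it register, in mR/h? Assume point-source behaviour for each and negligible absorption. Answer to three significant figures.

Each source contributes Iᵢ·(dᵢ/rᵢ)²; contributions add.
A: 136 × (2.42/17.2)² = 2.692 mR/h
B: 3.53 × (1.18/3.66)² = 0.3669 mR/h
Total = 2.692 + 0.3669 = 3.059 mR/h.

3.06 mR/h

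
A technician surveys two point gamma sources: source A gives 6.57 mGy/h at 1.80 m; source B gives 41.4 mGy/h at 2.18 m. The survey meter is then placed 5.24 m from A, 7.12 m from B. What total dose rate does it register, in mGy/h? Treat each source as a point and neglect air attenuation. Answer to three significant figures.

4.66 mGy/h

Each source contributes Iᵢ·(dᵢ/rᵢ)²; contributions add.
A: 6.57 × (1.80/5.24)² = 0.7753 mGy/h
B: 41.4 × (2.18/7.12)² = 3.881 mGy/h
Total = 0.7753 + 3.881 = 4.656 mGy/h.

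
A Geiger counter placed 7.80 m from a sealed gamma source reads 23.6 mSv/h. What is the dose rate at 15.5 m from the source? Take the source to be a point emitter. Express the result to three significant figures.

5.98 mSv/h

By the inverse-square law, scaling from 7.80 m to 15.5 m:
23.6 × (7.80/15.5)² = 23.6 × 0.2532 = 5.976 mSv/h.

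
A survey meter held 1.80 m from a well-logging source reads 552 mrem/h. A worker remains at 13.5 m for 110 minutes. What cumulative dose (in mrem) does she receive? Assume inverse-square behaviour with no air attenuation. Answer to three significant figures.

Applying the 1/r² law, rate at 13.5 m:
(1.80/13.5)² = 0.01778, so 552 × 0.01778 = 9.815 mrem/h.
Dose = rate × time = 9.815 mrem/h × 1.833 h = 17.99 mrem.

18.0 mrem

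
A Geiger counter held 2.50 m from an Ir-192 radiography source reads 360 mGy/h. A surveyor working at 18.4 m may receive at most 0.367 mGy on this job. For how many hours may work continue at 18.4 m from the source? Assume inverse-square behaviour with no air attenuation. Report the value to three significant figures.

0.0552 h

Since intensity falls as 1/r², rate at 18.4 m:
360 × (2.50/18.4)² = 360 × 0.01846 = 6.646 mGy/h.
Stay time = 0.367 mGy ÷ 6.646 mGy/h = 0.05522 h.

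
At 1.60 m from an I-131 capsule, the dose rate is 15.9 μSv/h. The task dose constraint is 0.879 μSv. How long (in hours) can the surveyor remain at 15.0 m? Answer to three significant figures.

4.86 h

Intensity scales as (d₁/d₂)², so rate at 15.0 m:
15.9 × (1.60/15.0)² = 15.9 × 0.01138 = 0.1809 μSv/h.
Stay time = 0.879 μSv ÷ 0.1809 μSv/h = 4.859 h.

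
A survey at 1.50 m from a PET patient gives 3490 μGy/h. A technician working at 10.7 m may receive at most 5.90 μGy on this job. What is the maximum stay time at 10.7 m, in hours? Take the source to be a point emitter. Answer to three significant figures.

Applying the 1/r² law, rate at 10.7 m:
(1.50/10.7)² = 0.01965, so 3490 × 0.01965 = 68.58 μGy/h.
Stay time = 5.90 μGy ÷ 68.58 μGy/h = 0.08603 h.

0.0860 h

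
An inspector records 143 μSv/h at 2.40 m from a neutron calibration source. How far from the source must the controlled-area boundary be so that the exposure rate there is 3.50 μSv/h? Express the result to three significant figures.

15.3 m

Since intensity falls as 1/r², d₂ = d₁·√(I₁/I₂).
I₁/I₂ = 143/3.50 = 40.86, so d₂ = 2.40 × √40.86 = 15.34 m.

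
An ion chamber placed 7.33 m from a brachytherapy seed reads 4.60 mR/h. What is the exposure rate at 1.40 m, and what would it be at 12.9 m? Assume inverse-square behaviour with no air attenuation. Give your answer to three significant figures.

126 mR/h; 1.49 mR/h

Using I₁d₁² = I₂d₂²,
At 1.40 m: (7.33/1.40)² = 27.41, so 4.60 × 27.41 = 126.1 mR/h
At 12.9 m: 126.1 × (1.40/12.9)² = 126.1 × 0.01178 = 1.485 mR/h.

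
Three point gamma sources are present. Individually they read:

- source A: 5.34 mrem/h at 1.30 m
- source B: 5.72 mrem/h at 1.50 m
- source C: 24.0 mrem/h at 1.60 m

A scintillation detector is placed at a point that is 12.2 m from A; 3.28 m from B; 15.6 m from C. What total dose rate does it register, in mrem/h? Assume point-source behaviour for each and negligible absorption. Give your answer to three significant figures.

1.51 mrem/h

By superposition, sum each source's inverse-square contribution:
A: 5.34 × (1.30/12.2)² = 0.06063 mrem/h
B: 5.72 × (1.50/3.28)² = 1.196 mrem/h
C: 24.0 × (1.60/15.6)² = 0.2525 mrem/h
Total = 0.06063 + 1.196 + 0.2525 = 1.509 mrem/h.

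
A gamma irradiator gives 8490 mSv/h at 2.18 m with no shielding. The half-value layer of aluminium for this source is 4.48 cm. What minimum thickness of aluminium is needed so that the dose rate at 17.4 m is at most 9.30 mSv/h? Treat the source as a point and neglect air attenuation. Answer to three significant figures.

17.2 cm

At 17.4 m, distance alone gives (2.18/17.4)² = 0.01570, so 8490 × 0.01570 = 133.3 mSv/h.
Further attenuation needed: 133.3/9.30 = 14.33.
n = log₂(14.33) = 3.841 half-value layers.
Thickness = 3.841 × 4.48 cm = 17.21 cm.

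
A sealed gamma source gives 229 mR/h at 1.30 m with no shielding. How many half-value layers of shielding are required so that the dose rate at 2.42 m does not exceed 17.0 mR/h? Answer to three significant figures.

1.96 half-value layers

At 2.42 m, distance alone gives (1.30/2.42)² = 0.2886, so 229 × 0.2886 = 66.09 mR/h.
Further attenuation needed: 66.09/17.0 = 3.888.
n = log₂(3.888) = 1.959 half-value layers.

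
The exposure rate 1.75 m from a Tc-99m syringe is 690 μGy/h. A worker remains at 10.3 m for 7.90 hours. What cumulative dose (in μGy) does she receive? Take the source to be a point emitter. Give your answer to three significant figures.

157 μGy

Applying the 1/r² law, rate at 10.3 m:
690 × (1.75/10.3)² = 690 × 0.02887 = 19.92 μGy/h.
Dose = rate × time = 19.92 μGy/h × 7.900 h = 157.4 μGy.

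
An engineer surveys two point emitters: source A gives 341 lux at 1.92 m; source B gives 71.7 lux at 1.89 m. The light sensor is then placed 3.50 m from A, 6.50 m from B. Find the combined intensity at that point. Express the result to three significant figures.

Each source contributes Iᵢ·(dᵢ/rᵢ)²; contributions add.
A: 341 × (1.92/3.50)² = 102.6 lux
B: 71.7 × (1.89/6.50)² = 6.062 lux
Total = 102.6 + 6.062 = 108.7 lux.

109 lux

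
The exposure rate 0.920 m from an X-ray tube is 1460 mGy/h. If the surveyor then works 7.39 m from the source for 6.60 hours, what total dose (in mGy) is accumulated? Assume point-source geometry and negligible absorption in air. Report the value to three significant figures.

149 mGy

Intensity scales as (d₁/d₂)², so rate at 7.39 m:
(0.920/7.39)² = 0.01550, so 1460 × 0.01550 = 22.63 mGy/h.
Dose = rate × time = 22.63 mGy/h × 6.600 h = 149.4 mGy.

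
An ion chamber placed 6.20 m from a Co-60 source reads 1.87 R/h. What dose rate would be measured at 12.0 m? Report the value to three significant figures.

Applying the 1/r² law, scaling from 6.20 m to 12.0 m:
(6.20/12.0)² = 0.2669, so 1.87 × 0.2669 = 0.4991 R/h.

0.499 R/h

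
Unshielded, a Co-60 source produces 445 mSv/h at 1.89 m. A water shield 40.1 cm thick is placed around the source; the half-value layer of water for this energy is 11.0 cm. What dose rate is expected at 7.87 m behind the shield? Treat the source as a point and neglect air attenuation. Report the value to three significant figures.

Distance alone: 445 × (1.89/7.87)² = 445 × 0.05767 = 25.66 mSv/h.
Shield: 40.1/11.0 = 3.645 half-value layers → attenuation 2^(−3.645) = 0.07994.
Combined: 25.66 × 0.07994 = 2.051 mSv/h.

2.05 mSv/h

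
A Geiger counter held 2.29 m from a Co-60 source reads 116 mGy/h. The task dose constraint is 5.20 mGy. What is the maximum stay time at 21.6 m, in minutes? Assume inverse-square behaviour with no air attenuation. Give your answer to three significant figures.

Intensity scales as (d₁/d₂)², so rate at 21.6 m:
(2.29/21.6)² = 0.01124, so 116 × 0.01124 = 1.304 mGy/h.
Stay time = 5.20 mGy ÷ 1.304 mGy/h = 3.988 h = 239.3 min.

239 min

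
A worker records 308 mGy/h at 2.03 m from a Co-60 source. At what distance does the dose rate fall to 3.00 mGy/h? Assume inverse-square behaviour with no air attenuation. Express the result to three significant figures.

20.6 m

Applying the 1/r² law, d₂ = d₁·√(I₁/I₂).
I₁/I₂ = 308/3.00 = 102.7, so d₂ = 2.03 × √102.7 = 20.57 m.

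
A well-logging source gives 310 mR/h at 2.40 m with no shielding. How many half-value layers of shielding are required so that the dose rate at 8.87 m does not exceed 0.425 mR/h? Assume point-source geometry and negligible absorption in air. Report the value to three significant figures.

At 8.87 m, distance alone gives 310 × (2.40/8.87)² = 310 × 0.07321 = 22.70 mR/h.
Further attenuation needed: 22.70/0.425 = 53.41.
n = log₂(53.41) = 5.739 half-value layers.

5.74 half-value layers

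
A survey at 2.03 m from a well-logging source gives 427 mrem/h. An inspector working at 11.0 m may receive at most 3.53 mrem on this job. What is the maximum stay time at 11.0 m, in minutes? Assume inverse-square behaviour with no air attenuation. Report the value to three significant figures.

Using I₁d₁² = I₂d₂², rate at 11.0 m:
427 × (2.03/11.0)² = 427 × 0.03406 = 14.54 mrem/h.
Stay time = 3.53 mrem ÷ 14.54 mrem/h = 0.2428 h = 14.57 min.

14.6 min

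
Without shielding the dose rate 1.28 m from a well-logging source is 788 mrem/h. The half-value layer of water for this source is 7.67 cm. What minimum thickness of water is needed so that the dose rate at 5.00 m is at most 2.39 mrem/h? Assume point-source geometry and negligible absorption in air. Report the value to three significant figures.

34.0 cm

At 5.00 m, distance alone gives (1.28/5.00)² = 0.06554, so 788 × 0.06554 = 51.65 mrem/h.
Further attenuation needed: 51.65/2.39 = 21.61.
n = log₂(21.61) = 4.434 half-value layers.
Thickness = 4.434 × 7.67 cm = 34.01 cm.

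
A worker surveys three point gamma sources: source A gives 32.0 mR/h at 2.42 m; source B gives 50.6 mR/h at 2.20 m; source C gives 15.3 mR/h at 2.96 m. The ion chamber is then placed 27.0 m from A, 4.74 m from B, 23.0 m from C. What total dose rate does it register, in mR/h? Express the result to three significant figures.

11.4 mR/h

Each source contributes Iᵢ·(dᵢ/rᵢ)²; contributions add.
A: 32.0 × (2.42/27.0)² = 0.2571 mR/h
B: 50.6 × (2.20/4.74)² = 10.90 mR/h
C: 15.3 × (2.96/23.0)² = 0.2534 mR/h
Total = 0.2571 + 10.90 + 0.2534 = 11.41 mR/h.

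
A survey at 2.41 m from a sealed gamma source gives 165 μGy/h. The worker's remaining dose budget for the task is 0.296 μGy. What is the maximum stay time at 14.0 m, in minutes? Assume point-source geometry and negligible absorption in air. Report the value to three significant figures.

Intensity scales as (d₁/d₂)², so rate at 14.0 m:
165 × (2.41/14.0)² = 165 × 0.02963 = 4.889 μGy/h.
Stay time = 0.296 μGy ÷ 4.889 μGy/h = 0.06054 h = 3.632 min.

3.63 min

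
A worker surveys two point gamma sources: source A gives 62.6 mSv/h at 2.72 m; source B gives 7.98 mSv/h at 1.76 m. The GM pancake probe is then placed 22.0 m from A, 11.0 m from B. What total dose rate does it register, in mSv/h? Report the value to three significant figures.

1.16 mSv/h

By superposition, sum each source's inverse-square contribution:
A: 62.6 × (2.72/22.0)² = 0.9569 mSv/h
B: 7.98 × (1.76/11.0)² = 0.2043 mSv/h
Total = 0.9569 + 0.2043 = 1.161 mSv/h.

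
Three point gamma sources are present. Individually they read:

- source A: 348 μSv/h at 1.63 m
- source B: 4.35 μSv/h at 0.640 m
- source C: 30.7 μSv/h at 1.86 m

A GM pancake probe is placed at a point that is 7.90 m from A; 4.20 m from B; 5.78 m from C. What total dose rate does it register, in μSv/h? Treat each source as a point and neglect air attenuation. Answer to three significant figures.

18.1 μSv/h

Each source contributes Iᵢ·(dᵢ/rᵢ)²; contributions add.
A: 348 × (1.63/7.90)² = 14.81 μSv/h
B: 4.35 × (0.640/4.20)² = 0.1010 μSv/h
C: 30.7 × (1.86/5.78)² = 3.179 μSv/h
Total = 14.81 + 0.1010 + 3.179 = 18.09 μSv/h.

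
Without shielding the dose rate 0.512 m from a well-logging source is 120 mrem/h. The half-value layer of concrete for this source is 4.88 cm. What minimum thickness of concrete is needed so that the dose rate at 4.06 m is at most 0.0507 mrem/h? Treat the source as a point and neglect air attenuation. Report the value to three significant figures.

At 4.06 m, distance alone gives 120 × (0.512/4.06)² = 120 × 0.01590 = 1.908 mrem/h.
Further attenuation needed: 1.908/0.0507 = 37.63.
n = log₂(37.63) = 5.234 half-value layers.
Thickness = 5.234 × 4.88 cm = 25.54 cm.

25.5 cm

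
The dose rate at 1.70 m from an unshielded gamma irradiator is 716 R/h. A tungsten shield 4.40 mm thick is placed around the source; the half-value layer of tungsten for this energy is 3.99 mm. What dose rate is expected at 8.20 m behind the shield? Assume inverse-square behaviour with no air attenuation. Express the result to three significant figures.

14.3 R/h

Distance alone: (1.70/8.20)² = 0.04298, so 716 × 0.04298 = 30.77 R/h.
Shield: 4.40/3.99 = 1.103 half-value layers → attenuation 2^(−1.103) = 0.4655.
Combined: 30.77 × 0.4655 = 14.32 R/h.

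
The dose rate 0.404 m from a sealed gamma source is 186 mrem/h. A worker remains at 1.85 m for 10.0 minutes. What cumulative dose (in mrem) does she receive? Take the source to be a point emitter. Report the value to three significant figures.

1.48 mrem

Since intensity falls as 1/r², rate at 1.85 m:
186 × (0.404/1.85)² = 186 × 0.04769 = 8.870 mrem/h.
Dose = rate × time = 8.870 mrem/h × 0.1667 h = 1.479 mrem.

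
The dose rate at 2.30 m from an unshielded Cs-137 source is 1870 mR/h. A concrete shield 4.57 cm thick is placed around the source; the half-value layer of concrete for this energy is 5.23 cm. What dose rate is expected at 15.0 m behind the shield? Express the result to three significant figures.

Distance alone: 1870 × (2.30/15.0)² = 1870 × 0.02351 = 43.96 mR/h.
Shield: 4.57/5.23 = 0.8738 half-value layers → attenuation 2^(−0.8738) = 0.5457.
Combined: 43.96 × 0.5457 = 23.99 mR/h.

24.0 mR/h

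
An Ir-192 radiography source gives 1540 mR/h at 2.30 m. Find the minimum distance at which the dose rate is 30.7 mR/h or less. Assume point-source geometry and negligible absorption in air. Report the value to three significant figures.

Intensity scales as (d₁/d₂)², so d₂ = d₁·√(I₁/I₂).
I₁/I₂ = 1540/30.7 = 50.16, so d₂ = 2.30 × √50.16 = 16.29 m.

16.3 m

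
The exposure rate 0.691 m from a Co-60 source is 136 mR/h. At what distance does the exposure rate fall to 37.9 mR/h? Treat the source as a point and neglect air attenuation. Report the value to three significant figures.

Intensity scales as (d₁/d₂)², so d₂ = d₁·√(I₁/I₂).
I₁/I₂ = 136/37.9 = 3.588, so d₂ = 0.691 × √3.588 = 1.309 m.

1.31 m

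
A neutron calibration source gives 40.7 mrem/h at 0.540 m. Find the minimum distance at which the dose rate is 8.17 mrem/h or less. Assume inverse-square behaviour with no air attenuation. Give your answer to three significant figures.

Using I₁d₁² = I₂d₂², d₂ = d₁·√(I₁/I₂).
I₁/I₂ = 40.7/8.17 = 4.982, so d₂ = 0.540 × √4.982 = 1.205 m.

1.21 m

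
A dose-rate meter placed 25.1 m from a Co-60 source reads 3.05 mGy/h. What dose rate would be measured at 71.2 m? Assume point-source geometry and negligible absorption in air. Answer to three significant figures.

Using I₁d₁² = I₂d₂², scaling from 25.1 m to 71.2 m:
3.05 × (25.1/71.2)² = 3.05 × 0.1243 = 0.3791 mGy/h.

0.379 mGy/h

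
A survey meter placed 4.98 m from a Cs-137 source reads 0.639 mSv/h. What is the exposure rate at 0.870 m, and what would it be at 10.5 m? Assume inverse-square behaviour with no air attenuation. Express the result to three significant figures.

20.9 mSv/h; 0.144 mSv/h

Intensity scales as (d₁/d₂)², so
At 0.870 m: 0.639 × (4.98/0.870)² = 0.639 × 32.77 = 20.94 mSv/h
At 10.5 m: (0.870/10.5)² = 0.006865, so 20.94 × 0.006865 = 0.1438 mSv/h.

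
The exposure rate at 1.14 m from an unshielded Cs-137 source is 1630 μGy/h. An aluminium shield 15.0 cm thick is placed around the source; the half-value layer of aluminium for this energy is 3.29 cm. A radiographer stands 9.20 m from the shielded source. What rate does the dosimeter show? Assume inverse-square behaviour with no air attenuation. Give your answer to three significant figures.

Distance alone: (1.14/9.20)² = 0.01535, so 1630 × 0.01535 = 25.02 μGy/h.
Shield: 15.0/3.29 = 4.559 half-value layers → attenuation 2^(−4.559) = 0.04242.
Combined: 25.02 × 0.04242 = 1.061 μGy/h.

1.06 μGy/h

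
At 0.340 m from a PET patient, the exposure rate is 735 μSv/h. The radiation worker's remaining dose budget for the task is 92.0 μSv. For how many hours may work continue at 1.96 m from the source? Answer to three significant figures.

Applying the 1/r² law, rate at 1.96 m:
735 × (0.340/1.96)² = 735 × 0.03009 = 22.12 μSv/h.
Stay time = 92.0 μSv ÷ 22.12 μSv/h = 4.159 h.

4.16 h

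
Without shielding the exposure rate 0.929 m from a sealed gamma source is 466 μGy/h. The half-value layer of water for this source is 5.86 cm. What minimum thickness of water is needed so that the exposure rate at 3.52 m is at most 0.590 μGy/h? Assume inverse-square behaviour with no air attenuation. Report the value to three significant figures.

33.9 cm

At 3.52 m, distance alone gives (0.929/3.52)² = 0.06965, so 466 × 0.06965 = 32.46 μGy/h.
Further attenuation needed: 32.46/0.590 = 55.02.
n = log₂(55.02) = 5.782 half-value layers.
Thickness = 5.782 × 5.86 cm = 33.88 cm.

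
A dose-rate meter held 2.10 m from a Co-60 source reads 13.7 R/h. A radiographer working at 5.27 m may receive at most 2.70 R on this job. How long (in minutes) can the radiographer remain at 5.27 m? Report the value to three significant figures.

Applying the 1/r² law, rate at 5.27 m:
13.7 × (2.10/5.27)² = 13.7 × 0.1588 = 2.176 R/h.
Stay time = 2.70 R ÷ 2.176 R/h = 1.241 h = 74.46 min.

74.5 min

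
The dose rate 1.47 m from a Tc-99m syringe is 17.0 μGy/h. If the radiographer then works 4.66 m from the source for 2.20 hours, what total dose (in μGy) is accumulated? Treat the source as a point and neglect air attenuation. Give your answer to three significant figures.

3.72 μGy

Since intensity falls as 1/r², rate at 4.66 m:
(1.47/4.66)² = 0.09951, so 17.0 × 0.09951 = 1.692 μGy/h.
Dose = rate × time = 1.692 μGy/h × 2.200 h = 3.722 μGy.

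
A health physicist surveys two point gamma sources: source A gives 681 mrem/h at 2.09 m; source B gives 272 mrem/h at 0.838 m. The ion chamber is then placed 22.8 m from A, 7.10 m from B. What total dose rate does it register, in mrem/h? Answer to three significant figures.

9.51 mrem/h

By superposition, sum each source's inverse-square contribution:
A: 681 × (2.09/22.8)² = 5.722 mrem/h
B: 272 × (0.838/7.10)² = 3.789 mrem/h
Total = 5.722 + 3.789 = 9.511 mrem/h.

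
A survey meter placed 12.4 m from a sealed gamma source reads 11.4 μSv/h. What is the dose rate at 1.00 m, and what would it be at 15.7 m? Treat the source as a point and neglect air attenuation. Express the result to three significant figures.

1750 μSv/h; 7.11 μSv/h

Since intensity falls as 1/r²,
At 1.00 m: 11.4 × (12.4/1.00)² = 11.4 × 153.8 = 1753 μSv/h
At 15.7 m: 1753 × (1.00/15.7)² = 1753 × 0.004057 = 7.112 μSv/h.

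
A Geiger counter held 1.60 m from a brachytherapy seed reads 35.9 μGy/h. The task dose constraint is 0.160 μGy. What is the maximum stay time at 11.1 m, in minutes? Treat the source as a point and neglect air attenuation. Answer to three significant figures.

Applying the 1/r² law, rate at 11.1 m:
(1.60/11.1)² = 0.02078, so 35.9 × 0.02078 = 0.7460 μGy/h.
Stay time = 0.160 μGy ÷ 0.7460 μGy/h = 0.2145 h = 12.87 min.

12.9 min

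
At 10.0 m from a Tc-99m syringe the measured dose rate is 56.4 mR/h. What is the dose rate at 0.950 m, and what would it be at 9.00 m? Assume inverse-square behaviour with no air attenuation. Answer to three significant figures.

6250 mR/h; 69.6 mR/h

By the inverse-square law,
At 0.950 m: (10.0/0.950)² = 110.8, so 56.4 × 110.8 = 6249 mR/h
At 9.00 m: 6249 × (0.950/9.00)² = 6249 × 0.01114 = 69.61 mR/h.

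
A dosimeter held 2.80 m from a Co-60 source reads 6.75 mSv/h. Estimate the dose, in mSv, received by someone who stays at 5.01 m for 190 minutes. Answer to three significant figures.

By the inverse-square law, rate at 5.01 m:
6.75 × (2.80/5.01)² = 6.75 × 0.3123 = 2.108 mSv/h.
Dose = rate × time = 2.108 mSv/h × 3.167 h = 6.676 mSv.

6.68 mSv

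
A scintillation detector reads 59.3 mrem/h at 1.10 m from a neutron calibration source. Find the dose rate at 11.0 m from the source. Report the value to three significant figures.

By the inverse-square law, the rate at 11.0 m is
(1.10/11.0)² = 0.01000, so 59.3 × 0.01000 = 0.5930 mrem/h.

0.593 mrem/h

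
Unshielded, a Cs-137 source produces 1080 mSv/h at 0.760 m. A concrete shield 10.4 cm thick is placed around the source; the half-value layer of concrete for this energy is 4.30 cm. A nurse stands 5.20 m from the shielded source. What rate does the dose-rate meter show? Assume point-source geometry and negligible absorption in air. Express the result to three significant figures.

Distance alone: 1080 × (0.760/5.20)² = 1080 × 0.02136 = 23.07 mSv/h.
Shield: 10.4/4.30 = 2.419 half-value layers → attenuation 2^(−2.419) = 0.1870.
Combined: 23.07 × 0.1870 = 4.314 mSv/h.

4.31 mSv/h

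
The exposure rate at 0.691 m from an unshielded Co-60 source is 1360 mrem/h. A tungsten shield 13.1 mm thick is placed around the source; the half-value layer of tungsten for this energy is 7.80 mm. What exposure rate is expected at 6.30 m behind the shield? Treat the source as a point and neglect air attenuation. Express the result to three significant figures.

Distance alone: 1360 × (0.691/6.30)² = 1360 × 0.01203 = 16.36 mrem/h.
Shield: 13.1/7.80 = 1.679 half-value layers → attenuation 2^(−1.679) = 0.3123.
Combined: 16.36 × 0.3123 = 5.109 mrem/h.

5.11 mrem/h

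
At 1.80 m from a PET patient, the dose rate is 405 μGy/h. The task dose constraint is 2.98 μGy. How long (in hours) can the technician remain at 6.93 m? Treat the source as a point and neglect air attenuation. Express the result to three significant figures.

0.109 h

Applying the 1/r² law, rate at 6.93 m:
405 × (1.80/6.93)² = 405 × 0.06747 = 27.33 μGy/h.
Stay time = 2.98 μGy ÷ 27.33 μGy/h = 0.1090 h.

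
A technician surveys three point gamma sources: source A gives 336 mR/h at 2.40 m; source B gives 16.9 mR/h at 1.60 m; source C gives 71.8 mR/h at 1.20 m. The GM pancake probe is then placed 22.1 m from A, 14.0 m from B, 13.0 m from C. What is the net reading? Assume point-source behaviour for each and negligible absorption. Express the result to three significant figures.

Each source contributes Iᵢ·(dᵢ/rᵢ)²; contributions add.
A: 336 × (2.40/22.1)² = 3.963 mR/h
B: 16.9 × (1.60/14.0)² = 0.2207 mR/h
C: 71.8 × (1.20/13.0)² = 0.6118 mR/h
Total = 3.963 + 0.2207 + 0.6118 = 4.796 mR/h.

4.80 mR/h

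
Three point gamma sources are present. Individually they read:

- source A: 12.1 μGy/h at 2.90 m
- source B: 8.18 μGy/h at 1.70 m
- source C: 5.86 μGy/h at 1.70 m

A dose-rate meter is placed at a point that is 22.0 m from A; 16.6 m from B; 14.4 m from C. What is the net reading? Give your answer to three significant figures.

0.378 μGy/h

By superposition, sum each source's inverse-square contribution:
A: 12.1 × (2.90/22.0)² = 0.2102 μGy/h
B: 8.18 × (1.70/16.6)² = 0.08579 μGy/h
C: 5.86 × (1.70/14.4)² = 0.08167 μGy/h
Total = 0.2102 + 0.08579 + 0.08167 = 0.3777 μGy/h.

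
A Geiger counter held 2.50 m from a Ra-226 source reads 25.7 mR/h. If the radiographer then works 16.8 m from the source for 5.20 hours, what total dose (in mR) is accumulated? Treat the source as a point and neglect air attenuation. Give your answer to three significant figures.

Intensity scales as (d₁/d₂)², so rate at 16.8 m:
(2.50/16.8)² = 0.02214, so 25.7 × 0.02214 = 0.5690 mR/h.
Dose = rate × time = 0.5690 mR/h × 5.200 h = 2.959 mR.

2.96 mR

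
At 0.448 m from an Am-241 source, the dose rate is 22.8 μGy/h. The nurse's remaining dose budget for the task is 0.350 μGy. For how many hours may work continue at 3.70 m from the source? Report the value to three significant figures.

Using I₁d₁² = I₂d₂², rate at 3.70 m:
(0.448/3.70)² = 0.01466, so 22.8 × 0.01466 = 0.3342 μGy/h.
Stay time = 0.350 μGy ÷ 0.3342 μGy/h = 1.047 h.

1.05 h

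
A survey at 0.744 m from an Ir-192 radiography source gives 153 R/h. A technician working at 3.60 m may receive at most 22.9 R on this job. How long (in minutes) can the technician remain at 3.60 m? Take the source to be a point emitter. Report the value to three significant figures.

210 min

Since intensity falls as 1/r², rate at 3.60 m:
(0.744/3.60)² = 0.04271, so 153 × 0.04271 = 6.535 R/h.
Stay time = 22.9 R ÷ 6.535 R/h = 3.504 h = 210.2 min.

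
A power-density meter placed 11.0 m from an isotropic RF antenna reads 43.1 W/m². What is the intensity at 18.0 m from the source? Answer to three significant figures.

Using I₁d₁² = I₂d₂², scaling from 11.0 m to 18.0 m:
(11.0/18.0)² = 0.3735, so 43.1 × 0.3735 = 16.10 W/m².

16.1 W/m²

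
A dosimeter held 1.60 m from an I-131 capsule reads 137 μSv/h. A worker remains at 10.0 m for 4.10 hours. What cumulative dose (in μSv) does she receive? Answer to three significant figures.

14.4 μSv

Since intensity falls as 1/r², rate at 10.0 m:
137 × (1.60/10.0)² = 137 × 0.02560 = 3.507 μSv/h.
Dose = rate × time = 3.507 μSv/h × 4.100 h = 14.38 μSv.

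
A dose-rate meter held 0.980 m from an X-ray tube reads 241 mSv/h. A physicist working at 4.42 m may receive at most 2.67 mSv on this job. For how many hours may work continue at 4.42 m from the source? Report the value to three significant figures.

By the inverse-square law, rate at 4.42 m:
241 × (0.980/4.42)² = 241 × 0.04916 = 11.85 mSv/h.
Stay time = 2.67 mSv ÷ 11.85 mSv/h = 0.2253 h.

0.225 h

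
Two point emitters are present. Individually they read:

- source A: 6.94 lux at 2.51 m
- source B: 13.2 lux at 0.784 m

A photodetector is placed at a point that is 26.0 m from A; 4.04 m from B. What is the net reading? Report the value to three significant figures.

Each source contributes Iᵢ·(dᵢ/rᵢ)²; contributions add.
A: 6.94 × (2.51/26.0)² = 0.06468 lux
B: 13.2 × (0.784/4.04)² = 0.4971 lux
Total = 0.06468 + 0.4971 = 0.5618 lux.

0.562 lux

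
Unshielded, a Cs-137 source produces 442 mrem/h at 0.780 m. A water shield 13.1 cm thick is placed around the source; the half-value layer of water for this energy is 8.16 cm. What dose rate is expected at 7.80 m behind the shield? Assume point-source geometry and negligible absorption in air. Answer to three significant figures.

Distance alone: (0.780/7.80)² = 0.01000, so 442 × 0.01000 = 4.420 mrem/h.
Shield: 13.1/8.16 = 1.605 half-value layers → attenuation 2^(−1.605) = 0.3287.
Combined: 4.420 × 0.3287 = 1.453 mrem/h.

1.45 mrem/h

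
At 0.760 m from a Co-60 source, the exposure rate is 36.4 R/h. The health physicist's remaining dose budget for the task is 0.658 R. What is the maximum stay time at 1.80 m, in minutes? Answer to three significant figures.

6.08 min

Since intensity falls as 1/r², rate at 1.80 m:
(0.760/1.80)² = 0.1783, so 36.4 × 0.1783 = 6.490 R/h.
Stay time = 0.658 R ÷ 6.490 R/h = 0.1014 h = 6.084 min.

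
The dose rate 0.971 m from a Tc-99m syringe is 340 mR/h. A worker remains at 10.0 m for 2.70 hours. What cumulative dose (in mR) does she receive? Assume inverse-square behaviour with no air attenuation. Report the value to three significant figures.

Applying the 1/r² law, rate at 10.0 m:
340 × (0.971/10.0)² = 340 × 0.009428 = 3.206 mR/h.
Dose = rate × time = 3.206 mR/h × 2.700 h = 8.656 mR.

8.66 mR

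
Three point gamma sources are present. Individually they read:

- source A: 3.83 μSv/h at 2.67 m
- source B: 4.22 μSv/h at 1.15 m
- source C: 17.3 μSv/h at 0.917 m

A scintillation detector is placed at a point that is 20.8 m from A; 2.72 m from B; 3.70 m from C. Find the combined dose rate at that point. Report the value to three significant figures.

1.88 μSv/h

Each source contributes Iᵢ·(dᵢ/rᵢ)²; contributions add.
A: 3.83 × (2.67/20.8)² = 0.06311 μSv/h
B: 4.22 × (1.15/2.72)² = 0.7543 μSv/h
C: 17.3 × (0.917/3.70)² = 1.063 μSv/h
Total = 0.06311 + 0.7543 + 1.063 = 1.880 μSv/h.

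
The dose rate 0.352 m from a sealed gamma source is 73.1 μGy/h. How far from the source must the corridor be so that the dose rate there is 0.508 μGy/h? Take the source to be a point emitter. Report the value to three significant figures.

4.22 m

Intensity scales as (d₁/d₂)², so d₂ = d₁·√(I₁/I₂).
I₁/I₂ = 73.1/0.508 = 143.9, so d₂ = 0.352 × √143.9 = 4.223 m.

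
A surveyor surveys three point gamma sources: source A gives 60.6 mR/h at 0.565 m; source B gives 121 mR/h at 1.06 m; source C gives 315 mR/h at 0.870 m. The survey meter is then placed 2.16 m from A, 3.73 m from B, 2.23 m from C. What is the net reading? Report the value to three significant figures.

Each source contributes Iᵢ·(dᵢ/rᵢ)²; contributions add.
A: 60.6 × (0.565/2.16)² = 4.146 mR/h
B: 121 × (1.06/3.73)² = 9.772 mR/h
C: 315 × (0.870/2.23)² = 47.94 mR/h
Total = 4.146 + 9.772 + 47.94 = 61.86 mR/h.

61.9 mR/h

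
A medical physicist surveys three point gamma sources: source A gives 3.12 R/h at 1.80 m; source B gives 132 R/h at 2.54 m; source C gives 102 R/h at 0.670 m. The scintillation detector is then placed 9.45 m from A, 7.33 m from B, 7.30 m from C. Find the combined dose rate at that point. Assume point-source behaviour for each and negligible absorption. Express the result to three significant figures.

Each source contributes Iᵢ·(dᵢ/rᵢ)²; contributions add.
A: 3.12 × (1.80/9.45)² = 0.1132 R/h
B: 132 × (2.54/7.33)² = 15.85 R/h
C: 102 × (0.670/7.30)² = 0.8592 R/h
Total = 0.1132 + 15.85 + 0.8592 = 16.82 R/h.

16.8 R/h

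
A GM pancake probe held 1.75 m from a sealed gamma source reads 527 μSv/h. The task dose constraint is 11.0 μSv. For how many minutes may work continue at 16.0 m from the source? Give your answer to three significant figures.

105 min

Applying the 1/r² law, rate at 16.0 m:
(1.75/16.0)² = 0.01196, so 527 × 0.01196 = 6.303 μSv/h.
Stay time = 11.0 μSv ÷ 6.303 μSv/h = 1.745 h = 104.7 min.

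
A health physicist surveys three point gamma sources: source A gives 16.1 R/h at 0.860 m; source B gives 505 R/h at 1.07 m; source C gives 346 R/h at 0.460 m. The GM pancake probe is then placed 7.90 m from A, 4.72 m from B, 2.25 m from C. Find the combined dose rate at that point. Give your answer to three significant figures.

By superposition, sum each source's inverse-square contribution:
A: 16.1 × (0.860/7.90)² = 0.1908 R/h
B: 505 × (1.07/4.72)² = 25.95 R/h
C: 346 × (0.460/2.25)² = 14.46 R/h
Total = 0.1908 + 25.95 + 14.46 = 40.60 R/h.

40.6 R/h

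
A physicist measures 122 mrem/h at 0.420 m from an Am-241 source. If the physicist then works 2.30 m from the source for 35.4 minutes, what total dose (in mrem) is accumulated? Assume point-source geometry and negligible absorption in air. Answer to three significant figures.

Since intensity falls as 1/r², rate at 2.30 m:
(0.420/2.30)² = 0.03335, so 122 × 0.03335 = 4.069 mrem/h.
Dose = rate × time = 4.069 mrem/h × 0.5900 h = 2.401 mrem.

2.40 mrem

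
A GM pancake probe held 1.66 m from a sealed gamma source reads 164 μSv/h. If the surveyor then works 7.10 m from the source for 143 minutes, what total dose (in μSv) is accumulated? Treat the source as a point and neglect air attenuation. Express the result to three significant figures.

21.4 μSv

Intensity scales as (d₁/d₂)², so rate at 7.10 m:
(1.66/7.10)² = 0.05466, so 164 × 0.05466 = 8.964 μSv/h.
Dose = rate × time = 8.964 μSv/h × 2.383 h = 21.36 μSv.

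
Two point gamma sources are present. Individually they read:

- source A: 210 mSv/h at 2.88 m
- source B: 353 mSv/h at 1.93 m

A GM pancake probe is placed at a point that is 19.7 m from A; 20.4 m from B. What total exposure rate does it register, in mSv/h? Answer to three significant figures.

By superposition, sum each source's inverse-square contribution:
A: 210 × (2.88/19.7)² = 4.488 mSv/h
B: 353 × (1.93/20.4)² = 3.160 mSv/h
Total = 4.488 + 3.160 = 7.648 mSv/h.

7.65 mSv/h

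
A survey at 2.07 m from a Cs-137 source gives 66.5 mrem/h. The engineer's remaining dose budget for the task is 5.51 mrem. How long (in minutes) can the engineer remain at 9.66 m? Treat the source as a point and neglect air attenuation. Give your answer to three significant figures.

Since intensity falls as 1/r², rate at 9.66 m:
66.5 × (2.07/9.66)² = 66.5 × 0.04592 = 3.054 mrem/h.
Stay time = 5.51 mrem ÷ 3.054 mrem/h = 1.804 h = 108.2 min.

108 min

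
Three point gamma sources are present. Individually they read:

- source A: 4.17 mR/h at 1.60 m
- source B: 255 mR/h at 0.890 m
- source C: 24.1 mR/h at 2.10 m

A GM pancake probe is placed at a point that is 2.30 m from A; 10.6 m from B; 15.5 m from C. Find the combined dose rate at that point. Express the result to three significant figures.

4.26 mR/h

By superposition, sum each source's inverse-square contribution:
A: 4.17 × (1.60/2.30)² = 2.018 mR/h
B: 255 × (0.890/10.6)² = 1.798 mR/h
C: 24.1 × (2.10/15.5)² = 0.4424 mR/h
Total = 2.018 + 1.798 + 0.4424 = 4.258 mR/h.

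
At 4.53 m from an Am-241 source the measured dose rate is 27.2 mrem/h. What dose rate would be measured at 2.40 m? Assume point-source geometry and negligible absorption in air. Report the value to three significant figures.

96.9 mrem/h

Since intensity falls as 1/r², scaling from 4.53 m to 2.40 m:
27.2 × (4.53/2.40)² = 27.2 × 3.563 = 96.91 mrem/h.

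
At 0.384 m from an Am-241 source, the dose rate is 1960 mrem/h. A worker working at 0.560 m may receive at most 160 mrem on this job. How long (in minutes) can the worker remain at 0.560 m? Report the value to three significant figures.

By the inverse-square law, rate at 0.560 m:
1960 × (0.384/0.560)² = 1960 × 0.4702 = 921.6 mrem/h.
Stay time = 160 mrem ÷ 921.6 mrem/h = 0.1736 h = 10.42 min.

10.4 min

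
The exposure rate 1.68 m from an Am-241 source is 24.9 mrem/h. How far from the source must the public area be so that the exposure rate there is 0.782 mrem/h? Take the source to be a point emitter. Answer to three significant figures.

Applying the 1/r² law, d₂ = d₁·√(I₁/I₂).
I₁/I₂ = 24.9/0.782 = 31.84, so d₂ = 1.68 × √31.84 = 9.480 m.

9.48 m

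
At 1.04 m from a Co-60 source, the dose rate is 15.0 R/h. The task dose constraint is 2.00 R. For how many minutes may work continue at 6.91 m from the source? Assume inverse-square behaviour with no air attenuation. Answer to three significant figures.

353 min

By the inverse-square law, rate at 6.91 m:
(1.04/6.91)² = 0.02265, so 15.0 × 0.02265 = 0.3397 R/h.
Stay time = 2.00 R ÷ 0.3397 R/h = 5.888 h = 353.3 min.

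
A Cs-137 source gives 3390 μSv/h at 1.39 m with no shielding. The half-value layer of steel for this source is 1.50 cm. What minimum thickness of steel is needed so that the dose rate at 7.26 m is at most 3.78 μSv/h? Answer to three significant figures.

At 7.26 m, distance alone gives 3390 × (1.39/7.26)² = 3390 × 0.03666 = 124.3 μSv/h.
Further attenuation needed: 124.3/3.78 = 32.88.
n = log₂(32.88) = 5.039 half-value layers.
Thickness = 5.039 × 1.50 cm = 7.558 cm.

7.56 cm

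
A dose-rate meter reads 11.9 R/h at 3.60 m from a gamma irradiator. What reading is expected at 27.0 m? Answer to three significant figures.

Since intensity falls as 1/r², the rate at 27.0 m is
11.9 × (3.60/27.0)² = 11.9 × 0.01778 = 0.2116 R/h.

0.212 R/h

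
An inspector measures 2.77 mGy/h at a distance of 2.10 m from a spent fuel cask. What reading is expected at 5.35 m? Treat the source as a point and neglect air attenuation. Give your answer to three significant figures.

0.427 mGy/h

Intensity scales as (d₁/d₂)², so the rate at 5.35 m is
2.77 × (2.10/5.35)² = 2.77 × 0.1541 = 0.4269 mGy/h.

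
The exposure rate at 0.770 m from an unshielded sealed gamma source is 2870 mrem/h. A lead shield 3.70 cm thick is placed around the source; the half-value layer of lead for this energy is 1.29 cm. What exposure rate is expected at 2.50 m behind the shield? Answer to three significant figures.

37.3 mrem/h

Distance alone: 2870 × (0.770/2.50)² = 2870 × 0.09486 = 272.2 mrem/h.
Shield: 3.70/1.29 = 2.868 half-value layers → attenuation 2^(−2.868) = 0.1370.
Combined: 272.2 × 0.1370 = 37.29 mrem/h.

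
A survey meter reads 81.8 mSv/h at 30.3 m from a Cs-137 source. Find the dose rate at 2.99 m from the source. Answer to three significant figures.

Applying the 1/r² law, the rate at 2.99 m is
(30.3/2.99)² = 102.7, so 81.8 × 102.7 = 8401 mSv/h.

8400 mSv/h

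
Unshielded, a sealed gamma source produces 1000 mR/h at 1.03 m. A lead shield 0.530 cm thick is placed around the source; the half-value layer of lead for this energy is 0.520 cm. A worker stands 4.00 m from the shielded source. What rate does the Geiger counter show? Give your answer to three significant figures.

32.7 mR/h

Distance alone: (1.03/4.00)² = 0.06631, so 1000 × 0.06631 = 66.31 mR/h.
Shield: 0.530/0.520 = 1.019 half-value layers → attenuation 2^(−1.019) = 0.4935.
Combined: 66.31 × 0.4935 = 32.72 mR/h.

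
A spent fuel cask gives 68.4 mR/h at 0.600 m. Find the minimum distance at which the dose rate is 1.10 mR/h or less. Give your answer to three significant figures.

Applying the 1/r² law, d₂ = d₁·√(I₁/I₂).
I₁/I₂ = 68.4/1.10 = 62.18, so d₂ = 0.600 × √62.18 = 4.731 m.

4.73 m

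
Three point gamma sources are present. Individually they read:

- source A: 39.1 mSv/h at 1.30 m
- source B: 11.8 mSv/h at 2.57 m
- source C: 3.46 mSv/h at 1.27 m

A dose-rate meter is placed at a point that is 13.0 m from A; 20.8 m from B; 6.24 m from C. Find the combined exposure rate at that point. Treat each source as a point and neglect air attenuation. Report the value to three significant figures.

Each source contributes Iᵢ·(dᵢ/rᵢ)²; contributions add.
A: 39.1 × (1.30/13.0)² = 0.3910 mSv/h
B: 11.8 × (2.57/20.8)² = 0.1801 mSv/h
C: 3.46 × (1.27/6.24)² = 0.1433 mSv/h
Total = 0.3910 + 0.1801 + 0.1433 = 0.7144 mSv/h.

0.714 mSv/h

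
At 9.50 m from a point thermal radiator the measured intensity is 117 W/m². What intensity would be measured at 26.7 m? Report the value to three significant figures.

14.8 W/m²

Intensity scales as (d₁/d₂)², so scaling from 9.50 m to 26.7 m:
117 × (9.50/26.7)² = 117 × 0.1266 = 14.81 W/m².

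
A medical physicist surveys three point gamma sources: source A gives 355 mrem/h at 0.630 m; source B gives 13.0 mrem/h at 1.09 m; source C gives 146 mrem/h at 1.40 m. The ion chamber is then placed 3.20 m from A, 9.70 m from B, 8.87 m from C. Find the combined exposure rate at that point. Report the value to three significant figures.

17.6 mrem/h

Each source contributes Iᵢ·(dᵢ/rᵢ)²; contributions add.
A: 355 × (0.630/3.20)² = 13.76 mrem/h
B: 13.0 × (1.09/9.70)² = 0.1642 mrem/h
C: 146 × (1.40/8.87)² = 3.637 mrem/h
Total = 13.76 + 0.1642 + 3.637 = 17.56 mrem/h.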